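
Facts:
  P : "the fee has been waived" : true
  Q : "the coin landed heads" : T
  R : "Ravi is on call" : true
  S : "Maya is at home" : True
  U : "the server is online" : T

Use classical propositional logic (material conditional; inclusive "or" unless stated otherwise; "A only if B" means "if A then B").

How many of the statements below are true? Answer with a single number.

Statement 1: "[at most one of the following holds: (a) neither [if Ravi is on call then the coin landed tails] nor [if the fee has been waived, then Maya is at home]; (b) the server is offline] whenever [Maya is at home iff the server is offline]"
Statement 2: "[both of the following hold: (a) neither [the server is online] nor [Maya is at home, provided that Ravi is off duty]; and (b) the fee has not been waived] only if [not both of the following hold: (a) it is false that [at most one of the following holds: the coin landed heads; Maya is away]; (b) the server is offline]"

Statement 1: Parsed as (S ↔ ¬U) → (((R → ¬Q) ↓ (P → S)) ↑ ¬U)

¬U = ¬T = F
S ↔ ¬U = T ↔ F = F
¬Q = ¬T = F
R → ¬Q = T → F = F
P → S = T → T = T
(R → ¬Q) ↓ (P → S) = F ↓ T = F
¬U = ¬T = F
((R → ¬Q) ↓ (P → S)) ↑ ¬U = F ↑ F = T
(S ↔ ¬U) → (((R → ¬Q) ↓ (P → S)) ↑ ¬U) = F → T = T
Hence Statement 1 is true.

Statement 2: This is ((U ↓ (¬R → S)) ∧ ¬P) → (¬(Q ↑ ¬S) ↑ ¬U).

¬R = ¬T = F
¬R → S = F → T = T
U ↓ (¬R → S) = T ↓ T = F
¬P = ¬T = F
(U ↓ (¬R → S)) ∧ ¬P = F ∧ F = F
¬S = ¬T = F
Q ↑ ¬S = T ↑ F = T
¬(Q ↑ ¬S) = ¬T = F
¬U = ¬T = F
¬(Q ↑ ¬S) ↑ ¬U = F ↑ F = T
((U ↓ (¬R → S)) ∧ ¬P) → (¬(Q ↑ ¬S) ↑ ¬U) = F → T = T
Hence Statement 2 is true.

Count: 2.

2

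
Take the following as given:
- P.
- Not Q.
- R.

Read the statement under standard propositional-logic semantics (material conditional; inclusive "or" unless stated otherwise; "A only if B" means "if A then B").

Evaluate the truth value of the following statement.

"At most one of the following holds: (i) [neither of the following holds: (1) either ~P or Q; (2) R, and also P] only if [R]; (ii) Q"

The statement is true.

In symbols: (((~P | Q) nor (R & P)) -> R) nand Q

~P = ~T = F
~P | Q = F | F = F
R & P = T & T = T
(~P | Q) nor (R & P) = F nor T = F
((~P | Q) nor (R & P)) -> R = F -> T = T
(((~P | Q) nor (R & P)) -> R) nand Q = T nand F = T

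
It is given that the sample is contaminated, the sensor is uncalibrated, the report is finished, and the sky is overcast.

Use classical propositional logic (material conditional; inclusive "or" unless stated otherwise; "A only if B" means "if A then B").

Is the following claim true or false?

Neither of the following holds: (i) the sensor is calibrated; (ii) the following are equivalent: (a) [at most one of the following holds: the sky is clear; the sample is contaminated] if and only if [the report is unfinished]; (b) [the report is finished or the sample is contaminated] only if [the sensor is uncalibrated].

True

Let V = "the sensor is calibrated" (F), H = "the sky is overcast" (T), K = "the sample is contaminated" (T), S = "the report is finished" (T).
This is V ↓ (((¬H ↑ K) ↔ ¬S) ↔ ((S ∨ K) → ¬V)).

¬H = ¬T = F
¬H ↑ K = F ↑ T = T
¬S = ¬T = F
(¬H ↑ K) ↔ ¬S = T ↔ F = F
S ∨ K = T ∨ T = T
¬V = ¬F = T
(S ∨ K) → ¬V = T → T = T
((¬H ↑ K) ↔ ¬S) ↔ ((S ∨ K) → ¬V) = F ↔ T = F
V ↓ (((¬H ↑ K) ↔ ¬S) ↔ ((S ∨ K) → ¬V)) = F ↓ F = T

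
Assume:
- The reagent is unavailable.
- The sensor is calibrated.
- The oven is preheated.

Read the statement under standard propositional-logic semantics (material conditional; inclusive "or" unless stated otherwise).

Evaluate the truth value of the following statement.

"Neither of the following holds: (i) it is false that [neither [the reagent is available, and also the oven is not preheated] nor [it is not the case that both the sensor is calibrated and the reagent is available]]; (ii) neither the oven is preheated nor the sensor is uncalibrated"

Let G = "the reagent is available" (False), P = "the oven is preheated" (True), M = "the sensor is calibrated" (True).
This is not ((G and not P) nor (M nand G)) nor (P nor not M).

not P = not True = False
G and not P = False and False = False
M nand G = True nand False = True
(G and not P) nor (M nand G) = False nor True = False
not ((G and not P) nor (M nand G)) = not False = True
not M = not True = False
P nor not M = True nor False = False
not ((G and not P) nor (M nand G)) nor (P nor not M) = True nor False = False

The statement is false.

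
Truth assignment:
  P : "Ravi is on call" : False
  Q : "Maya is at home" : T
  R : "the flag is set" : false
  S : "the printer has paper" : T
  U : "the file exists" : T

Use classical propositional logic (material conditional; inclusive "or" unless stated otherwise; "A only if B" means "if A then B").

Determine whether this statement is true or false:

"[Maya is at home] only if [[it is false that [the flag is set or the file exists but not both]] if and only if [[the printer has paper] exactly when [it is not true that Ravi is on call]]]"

Values: Q=T, R=F, U=T, S=T, P=F.
Parsed as Q -> (~(R xor U) <-> (S <-> ~P))

R xor U = F xor T = T
~(R xor U) = ~T = F
~P = ~F = T
S <-> ~P = T <-> T = T
~(R xor U) <-> (S <-> ~P) = F <-> T = F
Q -> (~(R xor U) <-> (S <-> ~P)) = T -> F = F

The statement is false.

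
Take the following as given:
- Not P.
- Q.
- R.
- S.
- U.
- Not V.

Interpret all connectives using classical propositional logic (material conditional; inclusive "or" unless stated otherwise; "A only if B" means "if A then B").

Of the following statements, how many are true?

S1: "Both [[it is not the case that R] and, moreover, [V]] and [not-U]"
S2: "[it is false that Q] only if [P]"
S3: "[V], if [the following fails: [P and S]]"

S1: In symbols: (¬R ∧ V) ∧ ¬U

¬R = ¬T = F
¬R ∧ V = F ∧ F = F
¬U = ¬T = F
(¬R ∧ V) ∧ ¬U = F ∧ F = F
So S1 is false.

S2: Formalization: ¬Q → P

¬Q = ¬T = F
¬Q → P = F → F = T
Hence S2 is true.

S3: In symbols: ¬(P ∧ S) → V

P ∧ S = F ∧ T = F
¬(P ∧ S) = ¬F = T
¬(P ∧ S) → V = T → F = F
So S3 is false.

True statements: 1 (S2).

1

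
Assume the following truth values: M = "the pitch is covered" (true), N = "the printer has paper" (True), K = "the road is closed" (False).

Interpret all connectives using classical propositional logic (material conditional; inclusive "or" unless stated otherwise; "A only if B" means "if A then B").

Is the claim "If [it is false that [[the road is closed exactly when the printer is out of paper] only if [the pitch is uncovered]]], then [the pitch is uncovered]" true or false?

False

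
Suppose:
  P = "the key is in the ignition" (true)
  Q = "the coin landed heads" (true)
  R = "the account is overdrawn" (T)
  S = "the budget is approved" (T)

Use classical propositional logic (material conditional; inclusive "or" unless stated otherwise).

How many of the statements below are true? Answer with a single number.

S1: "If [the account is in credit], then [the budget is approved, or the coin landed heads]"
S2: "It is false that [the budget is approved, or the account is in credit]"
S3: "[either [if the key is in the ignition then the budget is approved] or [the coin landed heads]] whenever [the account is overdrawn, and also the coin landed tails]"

S1: In symbols: ~R -> (S | Q)

~R = ~T = F
S | Q = T | T = T
~R -> (S | Q) = F -> T = T
Hence S1 is true.

S2: Formalization: ~(S | ~R)

~R = ~T = F
S | ~R = T | F = T
~(S | ~R) = ~T = F
Thus S2 is false.

S3: Formalization: (R & ~Q) -> ((P -> S) | Q)

~Q = ~T = F
R & ~Q = T & F = F
P -> S = T -> T = T
(P -> S) | Q = T | T = T
(R & ~Q) -> ((P -> S) | Q) = F -> T = T
Thus S3 is true.

Count: 2.

2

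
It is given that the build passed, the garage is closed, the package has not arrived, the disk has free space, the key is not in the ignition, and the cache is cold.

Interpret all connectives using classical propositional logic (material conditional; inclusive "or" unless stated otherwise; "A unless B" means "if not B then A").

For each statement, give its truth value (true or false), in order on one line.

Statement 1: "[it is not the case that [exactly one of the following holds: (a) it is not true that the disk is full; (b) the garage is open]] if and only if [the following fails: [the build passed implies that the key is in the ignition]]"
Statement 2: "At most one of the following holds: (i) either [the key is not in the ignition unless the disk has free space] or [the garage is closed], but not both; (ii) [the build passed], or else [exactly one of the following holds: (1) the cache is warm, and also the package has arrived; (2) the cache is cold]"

Let Q = "the disk is full" (False), V = "the garage is closed" (True), P = "the build passed" (True), D = "the key is in the ignition" (False), U = "the cache is warm" (False), K = "the package has arrived" (False).

Statement 1: Formalization: not (not Q xor not V) iff not (P -> D)

not Q = not False = True
not V = not True = False
not Q xor not V = True xor False = True
not (not Q xor not V) = not True = False
P -> D = True -> False = False
not (P -> D) = not False = True
not (not Q xor not V) iff not (P -> D) = False iff True = False
Thus Statement 1 is false.

Statement 2: Parsed as ((not D or not Q) xor V) nand (P or ((U and K) xor not U))

not D = not False = True
not Q = not False = True
not D or not Q = True or True = True
(not D or not Q) xor V = True xor True = False
U and K = False and False = False
not U = not False = True
(U and K) xor not U = False xor True = True
P or ((U and K) xor not U) = True or True = True
((not D or not Q) xor V) nand (P or ((U and K) xor not U)) = False nand True = True
So Statement 2 is true.

Statement 1 false, Statement 2 true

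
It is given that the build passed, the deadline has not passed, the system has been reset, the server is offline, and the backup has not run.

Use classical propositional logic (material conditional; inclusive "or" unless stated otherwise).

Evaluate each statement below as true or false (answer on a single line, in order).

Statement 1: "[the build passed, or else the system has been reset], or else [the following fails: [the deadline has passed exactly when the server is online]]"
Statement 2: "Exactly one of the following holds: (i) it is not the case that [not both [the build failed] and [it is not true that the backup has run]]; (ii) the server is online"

Let N = "the build passed" (True), G = "the system has been reset" (True), M = "the deadline has passed" (False), R = "the server is online" (False), U = "the backup has run" (False).

Statement 1: Parsed as (N or G) or not (M iff R)

N or G = True or True = True
M iff R = False iff False = True
not (M iff R) = not True = False
(N or G) or not (M iff R) = True or False = True
Hence Statement 1 is true.

Statement 2: Parsed as not (not N nand not U) xor R

not N = not True = False
not U = not False = True
not N nand not U = False nand True = True
not (not N nand not U) = not True = False
not (not N nand not U) xor R = False xor False = False
So Statement 2 is false.

Statement 1 T / Statement 2 F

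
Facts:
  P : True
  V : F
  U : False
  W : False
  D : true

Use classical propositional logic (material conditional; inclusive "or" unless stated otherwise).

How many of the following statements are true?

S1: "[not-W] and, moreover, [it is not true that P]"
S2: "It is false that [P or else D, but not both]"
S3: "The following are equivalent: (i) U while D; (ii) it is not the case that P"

2

S1: Parsed as not W and not P

not W = not False = True
not P = not True = False
not W and not P = True and False = False
Hence S1 is false.

S2: Formalization: not (P xor D)

P xor D = True xor True = False
not (P xor D) = not False = True
So S2 is true.

S3: In symbols: (U and D) iff not P

U and D = False and True = False
not P = not True = False
(U and D) iff not P = False iff False = True
So S3 is true.

2 of the 3 statements are true (S2, S3).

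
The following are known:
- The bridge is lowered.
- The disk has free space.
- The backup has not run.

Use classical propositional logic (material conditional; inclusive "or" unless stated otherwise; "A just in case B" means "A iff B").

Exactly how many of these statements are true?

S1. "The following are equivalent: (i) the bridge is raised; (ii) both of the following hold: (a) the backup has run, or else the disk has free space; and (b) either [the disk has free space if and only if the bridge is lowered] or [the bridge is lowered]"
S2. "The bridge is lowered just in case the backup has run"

0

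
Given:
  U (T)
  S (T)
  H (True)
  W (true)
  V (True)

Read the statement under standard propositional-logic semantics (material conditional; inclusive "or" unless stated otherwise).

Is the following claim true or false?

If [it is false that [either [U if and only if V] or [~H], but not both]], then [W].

True

Formalization: not ((U iff V) xor not H) -> W

U iff V = True iff True = True
not H = not True = False
(U iff V) xor not H = True xor False = True
not ((U iff V) xor not H) = not True = False
not ((U iff V) xor not H) -> W = False -> True = True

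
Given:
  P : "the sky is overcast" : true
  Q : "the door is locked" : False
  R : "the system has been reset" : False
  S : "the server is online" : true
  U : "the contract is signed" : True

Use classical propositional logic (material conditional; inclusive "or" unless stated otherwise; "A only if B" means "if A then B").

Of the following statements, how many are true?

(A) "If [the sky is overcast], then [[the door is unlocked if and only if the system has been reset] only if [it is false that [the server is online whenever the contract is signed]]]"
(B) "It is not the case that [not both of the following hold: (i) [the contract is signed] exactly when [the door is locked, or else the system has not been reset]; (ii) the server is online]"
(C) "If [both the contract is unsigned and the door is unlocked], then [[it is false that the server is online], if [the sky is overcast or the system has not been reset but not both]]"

(A): Formalization: P -> ((not Q iff R) -> not (U -> S))

not Q = not False = True
not Q iff R = True iff False = False
U -> S = True -> True = True
not (U -> S) = not True = False
(not Q iff R) -> not (U -> S) = False -> False = True
P -> ((not Q iff R) -> not (U -> S)) = True -> True = True
Thus (A) is true.

(B): In symbols: not ((U iff (Q or not R)) nand S)

not R = not False = True
Q or not R = False or True = True
U iff (Q or not R) = True iff True = True
(U iff (Q or not R)) nand S = True nand True = False
not ((U iff (Q or not R)) nand S) = not False = True
Hence (B) is true.

(C): This is (not U and not Q) -> ((P xor not R) -> not S).

not U = not True = False
not Q = not False = True
not U and not Q = False and True = False
not R = not False = True
P xor not R = True xor True = False
not S = not True = False
(P xor not R) -> not S = False -> False = True
(not U and not Q) -> ((P xor not R) -> not S) = False -> True = True
Hence (C) is true.

True statements: 3.

3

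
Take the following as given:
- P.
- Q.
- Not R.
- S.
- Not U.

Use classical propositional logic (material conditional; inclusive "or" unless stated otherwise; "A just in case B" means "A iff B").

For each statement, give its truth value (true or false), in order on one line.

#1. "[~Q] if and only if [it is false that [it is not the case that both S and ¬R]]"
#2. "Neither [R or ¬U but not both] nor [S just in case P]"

#1: In symbols: ~Q <-> ~(S nand ~R)

~Q = ~T = F
~R = ~F = T
S nand ~R = T nand T = F
~(S nand ~R) = ~F = T
~Q <-> ~(S nand ~R) = F <-> T = F
Thus #1 is false.

#2: Parsed as (R xor ~U) nor (S <-> P)

~U = ~F = T
R xor ~U = F xor T = T
S <-> P = T <-> T = T
(R xor ~U) nor (S <-> P) = T nor T = F
Thus #2 is false.

#1 false / #2 false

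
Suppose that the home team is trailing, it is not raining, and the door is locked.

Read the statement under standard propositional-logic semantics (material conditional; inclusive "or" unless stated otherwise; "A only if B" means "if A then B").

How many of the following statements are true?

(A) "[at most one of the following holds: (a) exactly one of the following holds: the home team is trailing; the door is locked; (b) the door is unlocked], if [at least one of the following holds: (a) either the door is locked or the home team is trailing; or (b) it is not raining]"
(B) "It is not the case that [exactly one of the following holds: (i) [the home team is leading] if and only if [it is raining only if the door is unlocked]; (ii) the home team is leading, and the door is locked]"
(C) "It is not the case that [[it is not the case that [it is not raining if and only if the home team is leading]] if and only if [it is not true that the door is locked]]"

3

Let S = "the door is locked" (T), M = "the home team is leading" (F), L = "it is raining" (F).

(A): Formalization: ((S ∨ ¬M) ∨ ¬L) → ((¬M ⊕ S) ↑ ¬S)

¬M = ¬F = T
S ∨ ¬M = T ∨ T = T
¬L = ¬F = T
(S ∨ ¬M) ∨ ¬L = T ∨ T = T
¬M = ¬F = T
¬M ⊕ S = T ⊕ T = F
¬S = ¬T = F
(¬M ⊕ S) ↑ ¬S = F ↑ F = T
((S ∨ ¬M) ∨ ¬L) → ((¬M ⊕ S) ↑ ¬S) = T → T = T
Thus (A) is true.

(B): In symbols: ¬((M ↔ (L → ¬S)) ⊕ (M ∧ S))

¬S = ¬T = F
L → ¬S = F → F = T
M ↔ (L → ¬S) = F ↔ T = F
M ∧ S = F ∧ T = F
(M ↔ (L → ¬S)) ⊕ (M ∧ S) = F ⊕ F = F
¬((M ↔ (L → ¬S)) ⊕ (M ∧ S)) = ¬F = T
So (B) is true.

(C): Parsed as ¬(¬(¬L ↔ M) ↔ ¬S)

¬L = ¬F = T
¬L ↔ M = T ↔ F = F
¬(¬L ↔ M) = ¬F = T
¬S = ¬T = F
¬(¬L ↔ M) ↔ ¬S = T ↔ F = F
¬(¬(¬L ↔ M) ↔ ¬S) = ¬F = T
So (C) is true.

True statements: 3 ((A), (B), (C)).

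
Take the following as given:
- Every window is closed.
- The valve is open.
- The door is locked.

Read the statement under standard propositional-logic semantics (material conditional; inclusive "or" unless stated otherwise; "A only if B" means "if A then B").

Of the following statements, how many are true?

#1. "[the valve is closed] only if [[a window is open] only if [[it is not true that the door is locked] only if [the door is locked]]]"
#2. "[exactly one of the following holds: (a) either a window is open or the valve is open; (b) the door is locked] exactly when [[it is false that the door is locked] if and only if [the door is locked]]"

Let Q = "the valve is open" (T), P = "a window is open" (F), R = "the door is locked" (T).

#1: In symbols: ¬Q → (P → (¬R → R))

¬Q = ¬T = F
¬R = ¬T = F
¬R → R = F → T = T
P → (¬R → R) = F → T = T
¬Q → (P → (¬R → R)) = F → T = T
So #1 is true.

#2: In symbols: ((P ∨ Q) ⊕ R) ↔ (¬R ↔ R)

P ∨ Q = F ∨ T = T
(P ∨ Q) ⊕ R = T ⊕ T = F
¬R = ¬T = F
¬R ↔ R = F ↔ T = F
((P ∨ Q) ⊕ R) ↔ (¬R ↔ R) = F ↔ F = T
Thus #2 is true.

True statements: 2 (#1, #2).

2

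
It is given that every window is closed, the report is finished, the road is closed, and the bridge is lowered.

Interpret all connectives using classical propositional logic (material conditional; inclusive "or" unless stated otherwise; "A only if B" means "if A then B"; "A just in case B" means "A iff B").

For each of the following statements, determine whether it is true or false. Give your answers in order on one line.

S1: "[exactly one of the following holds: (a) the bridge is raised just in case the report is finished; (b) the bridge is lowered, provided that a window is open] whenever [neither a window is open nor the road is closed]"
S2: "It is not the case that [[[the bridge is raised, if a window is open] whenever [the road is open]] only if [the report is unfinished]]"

S1 true / S2 true

Let P = "a window is open" (F), R = "the road is closed" (T), S = "the bridge is raised" (F), Q = "the report is finished" (T).

S1: Formalization: (P nor R) -> ((S <-> Q) xor (P -> ~S))

P nor R = F nor T = F
S <-> Q = F <-> T = F
~S = ~F = T
P -> ~S = F -> T = T
(S <-> Q) xor (P -> ~S) = F xor T = T
(P nor R) -> ((S <-> Q) xor (P -> ~S)) = F -> T = T
Hence S1 is true.

S2: This is ~((~R -> (P -> S)) -> ~Q).

~R = ~T = F
P -> S = F -> F = T
~R -> (P -> S) = F -> T = T
~Q = ~T = F
(~R -> (P -> S)) -> ~Q = T -> F = F
~((~R -> (P -> S)) -> ~Q) = ~F = T
Thus S2 is true.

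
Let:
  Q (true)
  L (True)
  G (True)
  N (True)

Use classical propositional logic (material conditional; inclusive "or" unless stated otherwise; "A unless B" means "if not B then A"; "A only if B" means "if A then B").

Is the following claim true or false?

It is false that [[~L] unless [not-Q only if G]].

false

This is ¬(¬L ∨ (¬Q → G)).

¬L = ¬T = F
¬Q = ¬T = F
¬Q → G = F → T = T
¬L ∨ (¬Q → G) = F ∨ T = T
¬(¬L ∨ (¬Q → G)) = ¬T = F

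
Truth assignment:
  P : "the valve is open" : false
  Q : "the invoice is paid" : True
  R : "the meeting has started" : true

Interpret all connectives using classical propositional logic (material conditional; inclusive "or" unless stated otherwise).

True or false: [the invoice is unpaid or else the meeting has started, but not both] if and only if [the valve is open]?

In symbols: (~Q xor R) <-> P

~Q = ~T = F
~Q xor R = F xor T = T
(~Q xor R) <-> P = T <-> F = F

False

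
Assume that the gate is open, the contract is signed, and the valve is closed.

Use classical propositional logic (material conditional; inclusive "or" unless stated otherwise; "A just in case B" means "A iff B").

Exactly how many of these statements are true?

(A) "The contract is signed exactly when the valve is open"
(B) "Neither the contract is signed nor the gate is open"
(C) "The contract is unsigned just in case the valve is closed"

0

Let P = "the contract is signed" (True), Q = "the valve is open" (False), R = "the gate is open" (True).

(A): Parsed as P iff Q

P iff Q = True iff False = False
So (A) is false.

(B): This is P nor R.

P nor R = True nor True = False
Hence (B) is false.

(C): This is not P iff not Q.

not P = not True = False
not Q = not False = True
not P iff not Q = False iff True = False
Hence (C) is false.

True statements: 0 (none).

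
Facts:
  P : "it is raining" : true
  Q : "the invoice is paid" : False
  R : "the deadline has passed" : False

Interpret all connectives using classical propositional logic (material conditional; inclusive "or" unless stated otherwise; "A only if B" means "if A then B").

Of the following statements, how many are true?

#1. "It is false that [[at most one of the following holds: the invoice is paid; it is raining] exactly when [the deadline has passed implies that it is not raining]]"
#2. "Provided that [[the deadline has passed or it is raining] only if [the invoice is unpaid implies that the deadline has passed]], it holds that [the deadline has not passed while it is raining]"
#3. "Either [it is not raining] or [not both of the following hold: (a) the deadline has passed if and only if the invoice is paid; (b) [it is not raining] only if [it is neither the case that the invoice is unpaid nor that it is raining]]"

1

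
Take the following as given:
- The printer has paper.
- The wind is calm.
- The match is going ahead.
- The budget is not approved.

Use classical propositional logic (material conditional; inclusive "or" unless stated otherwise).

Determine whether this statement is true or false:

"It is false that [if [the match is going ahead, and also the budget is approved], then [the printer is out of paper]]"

Let R = "the match is cancelled" (F), S = "the budget is approved" (F), P = "the printer has paper" (T).
Parsed as ~((~R & S) -> ~P)

~R = ~F = T
~R & S = T & F = F
~P = ~T = F
(~R & S) -> ~P = F -> F = T
~((~R & S) -> ~P) = ~T = F

False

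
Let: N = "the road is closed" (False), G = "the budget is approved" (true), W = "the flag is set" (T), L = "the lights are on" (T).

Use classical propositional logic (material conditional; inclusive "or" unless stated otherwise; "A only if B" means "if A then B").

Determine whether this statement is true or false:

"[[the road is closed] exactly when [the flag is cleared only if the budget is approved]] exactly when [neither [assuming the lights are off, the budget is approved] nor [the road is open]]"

true

Values: N=False, W=True, G=True, L=True.
Formalization: (N iff (not W -> G)) iff ((not L -> G) nor not N)

not W = not True = False
not W -> G = False -> True = True
N iff (not W -> G) = False iff True = False
not L = not True = False
not L -> G = False -> True = True
not N = not False = True
(not L -> G) nor not N = True nor True = False
(N iff (not W -> G)) iff ((not L -> G) nor not N) = False iff False = True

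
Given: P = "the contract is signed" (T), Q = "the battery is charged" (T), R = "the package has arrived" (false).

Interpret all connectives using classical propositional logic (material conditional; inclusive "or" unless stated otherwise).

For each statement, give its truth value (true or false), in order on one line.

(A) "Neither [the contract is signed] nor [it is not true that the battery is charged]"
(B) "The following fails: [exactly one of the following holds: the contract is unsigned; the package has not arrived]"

(A): In symbols: P nor not Q

not Q = not True = False
P nor not Q = True nor False = False
Hence (A) is false.

(B): Formalization: not (not P xor not R)

not P = not True = False
not R = not False = True
not P xor not R = False xor True = True
not (not P xor not R) = not True = False
Thus (B) is false.

(A) false / (B) false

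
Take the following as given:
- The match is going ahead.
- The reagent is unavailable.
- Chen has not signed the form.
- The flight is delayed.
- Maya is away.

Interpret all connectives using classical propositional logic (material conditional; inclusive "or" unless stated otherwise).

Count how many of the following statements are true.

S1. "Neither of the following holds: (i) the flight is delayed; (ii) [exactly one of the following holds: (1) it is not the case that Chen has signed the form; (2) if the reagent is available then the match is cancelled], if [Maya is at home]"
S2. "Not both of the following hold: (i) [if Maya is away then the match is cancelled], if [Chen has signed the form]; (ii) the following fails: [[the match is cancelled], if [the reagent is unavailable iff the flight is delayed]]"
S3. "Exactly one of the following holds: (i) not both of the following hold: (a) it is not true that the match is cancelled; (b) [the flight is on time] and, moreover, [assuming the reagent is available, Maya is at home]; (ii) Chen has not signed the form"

Let M = "the flight is delayed" (T), D = "Maya is at home" (F), Q = "Chen has signed the form" (F), L = "the reagent is available" (F), V = "the match is cancelled" (F).

S1: This is M ↓ (D → (¬Q ⊕ (L → V))).

¬Q = ¬F = T
L → V = F → F = T
¬Q ⊕ (L → V) = T ⊕ T = F
D → (¬Q ⊕ (L → V)) = F → F = T
M ↓ (D → (¬Q ⊕ (L → V))) = T ↓ T = F
Hence S1 is false.

S2: Parsed as (Q → (¬D → V)) ↑ ¬((¬L ↔ M) → V)

¬D = ¬F = T
¬D → V = T → F = F
Q → (¬D → V) = F → F = T
¬L = ¬F = T
¬L ↔ M = T ↔ T = T
(¬L ↔ M) → V = T → F = F
¬((¬L ↔ M) → V) = ¬F = T
(Q → (¬D → V)) ↑ ¬((¬L ↔ M) → V) = T ↑ T = F
Thus S2 is false.

S3: Formalization: (¬V ↑ (¬M ∧ (L → D))) ⊕ ¬Q

¬V = ¬F = T
¬M = ¬T = F
L → D = F → F = T
¬M ∧ (L → D) = F ∧ T = F
¬V ↑ (¬M ∧ (L → D)) = T ↑ F = T
¬Q = ¬F = T
(¬V ↑ (¬M ∧ (L → D))) ⊕ ¬Q = T ⊕ T = F
So S3 is false.

True statements: 0 (none).

0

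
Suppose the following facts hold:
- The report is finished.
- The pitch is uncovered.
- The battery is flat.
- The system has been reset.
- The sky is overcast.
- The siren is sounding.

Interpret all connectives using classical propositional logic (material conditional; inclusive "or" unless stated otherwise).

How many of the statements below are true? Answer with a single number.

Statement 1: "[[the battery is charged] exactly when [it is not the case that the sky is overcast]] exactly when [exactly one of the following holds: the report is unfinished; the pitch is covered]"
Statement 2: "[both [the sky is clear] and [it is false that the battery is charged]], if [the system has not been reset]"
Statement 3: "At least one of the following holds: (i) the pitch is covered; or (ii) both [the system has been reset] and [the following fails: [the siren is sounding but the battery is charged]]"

2

Let R = "the battery is charged" (False), U = "the sky is overcast" (True), P = "the report is finished" (True), Q = "the pitch is covered" (False), S = "the system has been reset" (True), V = "the siren is sounding" (True).

Statement 1: In symbols: (R iff not U) iff (not P xor Q)

not U = not True = False
R iff not U = False iff False = True
not P = not True = False
not P xor Q = False xor False = False
(R iff not U) iff (not P xor Q) = True iff False = False
Thus Statement 1 is false.

Statement 2: Formalization: not S -> (not U and not R)

not S = not True = False
not U = not True = False
not R = not False = True
not U and not R = False and True = False
not S -> (not U and not R) = False -> False = True
So Statement 2 is true.

Statement 3: This is Q or (S and not (V and R)).

V and R = True and False = False
not (V and R) = not False = True
S and not (V and R) = True and True = True
Q or (S and not (V and R)) = False or True = True
Thus Statement 3 is true.

2 of the 3 statements are true.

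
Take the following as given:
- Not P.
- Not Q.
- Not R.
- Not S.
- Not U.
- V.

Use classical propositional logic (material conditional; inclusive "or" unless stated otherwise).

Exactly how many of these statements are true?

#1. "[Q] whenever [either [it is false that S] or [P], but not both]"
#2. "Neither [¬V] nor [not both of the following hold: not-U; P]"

0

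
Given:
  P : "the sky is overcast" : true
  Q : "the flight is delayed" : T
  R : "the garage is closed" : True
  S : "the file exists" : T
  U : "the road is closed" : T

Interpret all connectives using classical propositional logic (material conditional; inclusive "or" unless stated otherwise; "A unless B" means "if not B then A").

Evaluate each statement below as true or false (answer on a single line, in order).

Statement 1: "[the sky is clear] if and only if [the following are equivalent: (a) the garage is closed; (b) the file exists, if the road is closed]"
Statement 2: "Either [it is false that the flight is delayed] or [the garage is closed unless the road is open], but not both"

Statement 1: Parsed as not P iff (R iff (U -> S))

not P = not True = False
U -> S = True -> True = True
R iff (U -> S) = True iff True = True
not P iff (R iff (U -> S)) = False iff True = False
Hence Statement 1 is false.

Statement 2: Parsed as not Q xor (R or not U)

not Q = not True = False
not U = not True = False
R or not U = True or False = True
not Q xor (R or not U) = False xor True = True
Hence Statement 2 is true.

Statement 1 False / Statement 2 True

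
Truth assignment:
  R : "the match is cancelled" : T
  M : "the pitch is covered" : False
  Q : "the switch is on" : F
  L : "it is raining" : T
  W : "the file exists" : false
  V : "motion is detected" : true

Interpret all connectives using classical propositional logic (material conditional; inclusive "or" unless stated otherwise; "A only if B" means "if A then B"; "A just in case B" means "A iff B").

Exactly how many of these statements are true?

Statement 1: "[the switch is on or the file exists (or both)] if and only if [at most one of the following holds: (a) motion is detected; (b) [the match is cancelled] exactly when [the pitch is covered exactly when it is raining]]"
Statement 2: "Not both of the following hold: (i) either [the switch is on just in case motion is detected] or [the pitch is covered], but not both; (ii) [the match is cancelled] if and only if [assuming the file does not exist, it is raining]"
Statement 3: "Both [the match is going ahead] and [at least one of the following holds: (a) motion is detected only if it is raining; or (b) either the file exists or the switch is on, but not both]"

Statement 1: This is (Q ∨ W) ↔ (V ↑ (R ↔ (M ↔ L))).

Q ∨ W = F ∨ F = F
M ↔ L = F ↔ T = F
R ↔ (M ↔ L) = T ↔ F = F
V ↑ (R ↔ (M ↔ L)) = T ↑ F = T
(Q ∨ W) ↔ (V ↑ (R ↔ (M ↔ L))) = F ↔ T = F
Hence Statement 1 is false.

Statement 2: Parsed as ((Q ↔ V) ⊕ M) ↑ (R ↔ (¬W → L))

Q ↔ V = F ↔ T = F
(Q ↔ V) ⊕ M = F ⊕ F = F
¬W = ¬F = T
¬W → L = T → T = T
R ↔ (¬W → L) = T ↔ T = T
((Q ↔ V) ⊕ M) ↑ (R ↔ (¬W → L)) = F ↑ T = T
So Statement 2 is true.

Statement 3: Parsed as ¬R ∧ ((V → L) ∨ (W ⊕ Q))

¬R = ¬T = F
V → L = T → T = T
W ⊕ Q = F ⊕ F = F
(V → L) ∨ (W ⊕ Q) = T ∨ F = T
¬R ∧ ((V → L) ∨ (W ⊕ Q)) = F ∧ T = F
Thus Statement 3 is false.

True statements: 1.

1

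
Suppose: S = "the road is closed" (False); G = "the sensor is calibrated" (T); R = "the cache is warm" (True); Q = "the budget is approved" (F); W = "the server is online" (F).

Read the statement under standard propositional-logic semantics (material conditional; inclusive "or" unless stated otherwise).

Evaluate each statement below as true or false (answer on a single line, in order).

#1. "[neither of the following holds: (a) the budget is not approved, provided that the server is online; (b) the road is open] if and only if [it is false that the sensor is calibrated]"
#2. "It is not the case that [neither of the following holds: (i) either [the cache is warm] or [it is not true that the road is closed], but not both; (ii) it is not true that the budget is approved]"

#1 true; #2 true

#1: This is ((W -> ~Q) nor ~S) <-> ~G.

~Q = ~F = T
W -> ~Q = F -> T = T
~S = ~F = T
(W -> ~Q) nor ~S = T nor T = F
~G = ~T = F
((W -> ~Q) nor ~S) <-> ~G = F <-> F = T
Hence #1 is true.

#2: This is ~((R xor ~S) nor ~Q).

~S = ~F = T
R xor ~S = T xor T = F
~Q = ~F = T
(R xor ~S) nor ~Q = F nor T = F
~((R xor ~S) nor ~Q) = ~F = T
So #2 is true.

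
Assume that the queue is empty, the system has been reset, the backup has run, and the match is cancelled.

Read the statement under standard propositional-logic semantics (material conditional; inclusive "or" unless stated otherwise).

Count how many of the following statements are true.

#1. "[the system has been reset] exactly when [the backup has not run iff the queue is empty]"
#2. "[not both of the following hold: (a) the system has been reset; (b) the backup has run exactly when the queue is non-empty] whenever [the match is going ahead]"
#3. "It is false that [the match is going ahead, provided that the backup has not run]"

1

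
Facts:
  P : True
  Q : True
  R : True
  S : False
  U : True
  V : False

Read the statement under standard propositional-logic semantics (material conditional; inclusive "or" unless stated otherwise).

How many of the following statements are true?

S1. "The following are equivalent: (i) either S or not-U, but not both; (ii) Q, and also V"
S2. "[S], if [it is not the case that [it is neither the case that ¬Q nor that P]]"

1

S1: This is (S ⊕ ¬U) ↔ (Q ∧ V).

¬U = ¬T = F
S ⊕ ¬U = F ⊕ F = F
Q ∧ V = T ∧ F = F
(S ⊕ ¬U) ↔ (Q ∧ V) = F ↔ F = T
So S1 is true.

S2: In symbols: ¬(¬Q ↓ P) → S

¬Q = ¬T = F
¬Q ↓ P = F ↓ T = F
¬(¬Q ↓ P) = ¬F = T
¬(¬Q ↓ P) → S = T → F = F
Thus S2 is false.

1 of the 2 statements is true (S1).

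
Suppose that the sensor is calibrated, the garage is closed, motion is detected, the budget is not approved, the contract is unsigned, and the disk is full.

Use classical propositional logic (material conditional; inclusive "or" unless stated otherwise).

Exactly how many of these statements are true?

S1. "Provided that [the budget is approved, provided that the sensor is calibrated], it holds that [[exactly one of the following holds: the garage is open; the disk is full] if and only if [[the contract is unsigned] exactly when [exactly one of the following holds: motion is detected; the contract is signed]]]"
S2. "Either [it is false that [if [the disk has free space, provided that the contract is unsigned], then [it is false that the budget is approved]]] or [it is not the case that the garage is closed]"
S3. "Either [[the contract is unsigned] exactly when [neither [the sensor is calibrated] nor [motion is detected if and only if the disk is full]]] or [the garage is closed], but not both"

2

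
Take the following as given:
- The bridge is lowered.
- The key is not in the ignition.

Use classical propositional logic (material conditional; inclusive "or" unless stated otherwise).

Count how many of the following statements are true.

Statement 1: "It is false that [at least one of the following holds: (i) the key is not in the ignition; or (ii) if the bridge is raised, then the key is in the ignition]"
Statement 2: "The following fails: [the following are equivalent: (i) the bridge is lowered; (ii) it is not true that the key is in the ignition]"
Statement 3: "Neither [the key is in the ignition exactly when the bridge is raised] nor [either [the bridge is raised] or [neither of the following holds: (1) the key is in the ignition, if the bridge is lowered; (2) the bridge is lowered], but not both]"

0

Let D = "the key is in the ignition" (F), V = "the bridge is raised" (F).

Statement 1: This is ¬(¬D ∨ (V → D)).

¬D = ¬F = T
V → D = F → F = T
¬D ∨ (V → D) = T ∨ T = T
¬(¬D ∨ (V → D)) = ¬T = F
Thus Statement 1 is false.

Statement 2: Formalization: ¬(¬V ↔ ¬D)

¬V = ¬F = T
¬D = ¬F = T
¬V ↔ ¬D = T ↔ T = T
¬(¬V ↔ ¬D) = ¬T = F
Hence Statement 2 is false.

Statement 3: In symbols: (D ↔ V) ↓ (V ⊕ ((¬V → D) ↓ ¬V))

D ↔ V = F ↔ F = T
¬V = ¬F = T
¬V → D = T → F = F
¬V = ¬F = T
(¬V → D) ↓ ¬V = F ↓ T = F
V ⊕ ((¬V → D) ↓ ¬V) = F ⊕ F = F
(D ↔ V) ↓ (V ⊕ ((¬V → D) ↓ ¬V)) = T ↓ F = F
Thus Statement 3 is false.

True statements: 0 (none).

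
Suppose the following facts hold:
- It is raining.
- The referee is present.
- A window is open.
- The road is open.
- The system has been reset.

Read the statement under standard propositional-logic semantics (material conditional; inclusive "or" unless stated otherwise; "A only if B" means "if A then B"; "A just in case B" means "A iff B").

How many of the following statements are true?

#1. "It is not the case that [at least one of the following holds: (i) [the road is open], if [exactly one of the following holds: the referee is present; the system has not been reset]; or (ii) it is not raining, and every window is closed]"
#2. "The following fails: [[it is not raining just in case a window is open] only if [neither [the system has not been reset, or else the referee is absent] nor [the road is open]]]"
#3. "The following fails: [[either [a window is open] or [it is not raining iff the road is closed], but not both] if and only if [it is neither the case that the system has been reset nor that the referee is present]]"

0

Let Q = "the referee is present" (T), U = "the system has been reset" (T), S = "the road is closed" (F), P = "it is raining" (T), R = "a window is open" (T).

#1: In symbols: ~(((Q xor ~U) -> ~S) | (~P & ~R))

~U = ~T = F
Q xor ~U = T xor F = T
~S = ~F = T
(Q xor ~U) -> ~S = T -> T = T
~P = ~T = F
~R = ~T = F
~P & ~R = F & F = F
((Q xor ~U) -> ~S) | (~P & ~R) = T | F = T
~(((Q xor ~U) -> ~S) | (~P & ~R)) = ~T = F
Hence #1 is false.

#2: Parsed as ~((~P <-> R) -> ((~U | ~Q) nor ~S))

~P = ~T = F
~P <-> R = F <-> T = F
~U = ~T = F
~Q = ~T = F
~U | ~Q = F | F = F
~S = ~F = T
(~U | ~Q) nor ~S = F nor T = F
(~P <-> R) -> ((~U | ~Q) nor ~S) = F -> F = T
~((~P <-> R) -> ((~U | ~Q) nor ~S)) = ~T = F
Hence #2 is false.

#3: In symbols: ~((R xor (~P <-> S)) <-> (U nor Q))

~P = ~T = F
~P <-> S = F <-> F = T
R xor (~P <-> S) = T xor T = F
U nor Q = T nor T = F
(R xor (~P <-> S)) <-> (U nor Q) = F <-> F = T
~((R xor (~P <-> S)) <-> (U nor Q)) = ~T = F
Hence #3 is false.

True statements: 0 (none).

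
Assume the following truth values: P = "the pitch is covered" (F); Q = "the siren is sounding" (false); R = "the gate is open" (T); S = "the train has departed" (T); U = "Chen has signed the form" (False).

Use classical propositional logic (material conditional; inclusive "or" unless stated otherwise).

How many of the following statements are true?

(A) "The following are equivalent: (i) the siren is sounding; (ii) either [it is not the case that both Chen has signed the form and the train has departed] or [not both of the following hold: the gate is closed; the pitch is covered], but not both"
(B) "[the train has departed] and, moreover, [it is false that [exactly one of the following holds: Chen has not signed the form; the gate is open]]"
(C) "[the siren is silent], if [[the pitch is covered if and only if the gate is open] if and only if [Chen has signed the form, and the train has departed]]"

3

(A): Parsed as Q <-> ((U nand S) xor (~R nand P))

U nand S = F nand T = T
~R = ~T = F
~R nand P = F nand F = T
(U nand S) xor (~R nand P) = T xor T = F
Q <-> ((U nand S) xor (~R nand P)) = F <-> F = T
Hence (A) is true.

(B): In symbols: S & ~(~U xor R)

~U = ~F = T
~U xor R = T xor T = F
~(~U xor R) = ~F = T
S & ~(~U xor R) = T & T = T
Hence (B) is true.

(C): This is ((P <-> R) <-> (U & S)) -> ~Q.

P <-> R = F <-> T = F
U & S = F & T = F
(P <-> R) <-> (U & S) = F <-> F = T
~Q = ~F = T
((P <-> R) <-> (U & S)) -> ~Q = T -> T = T
So (C) is true.

3 of the 3 statements are true.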